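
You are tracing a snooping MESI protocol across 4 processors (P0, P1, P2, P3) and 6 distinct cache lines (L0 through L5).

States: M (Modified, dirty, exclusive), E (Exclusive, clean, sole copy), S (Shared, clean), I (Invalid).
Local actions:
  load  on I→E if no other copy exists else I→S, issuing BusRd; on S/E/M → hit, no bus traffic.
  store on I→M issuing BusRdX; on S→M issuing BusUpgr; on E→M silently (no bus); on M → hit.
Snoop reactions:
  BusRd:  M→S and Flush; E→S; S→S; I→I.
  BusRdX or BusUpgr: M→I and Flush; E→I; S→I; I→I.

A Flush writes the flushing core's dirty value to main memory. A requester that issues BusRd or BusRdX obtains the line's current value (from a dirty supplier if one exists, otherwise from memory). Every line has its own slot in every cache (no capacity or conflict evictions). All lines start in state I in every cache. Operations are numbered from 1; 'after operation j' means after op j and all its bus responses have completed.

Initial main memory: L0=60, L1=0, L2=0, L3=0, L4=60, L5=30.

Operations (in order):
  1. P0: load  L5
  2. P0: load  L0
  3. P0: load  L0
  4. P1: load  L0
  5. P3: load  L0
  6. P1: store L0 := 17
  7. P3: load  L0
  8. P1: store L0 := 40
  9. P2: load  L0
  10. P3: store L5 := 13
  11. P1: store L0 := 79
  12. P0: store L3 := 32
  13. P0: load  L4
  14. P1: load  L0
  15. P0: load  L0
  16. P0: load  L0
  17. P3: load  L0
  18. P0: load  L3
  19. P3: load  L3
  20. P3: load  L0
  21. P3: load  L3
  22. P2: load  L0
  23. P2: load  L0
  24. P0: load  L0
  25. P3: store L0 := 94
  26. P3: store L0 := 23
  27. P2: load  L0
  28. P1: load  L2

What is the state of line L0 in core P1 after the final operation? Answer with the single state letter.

step 1: P0: load  L5  ⟶  EIII  (L5)  txn=BusRd  M[L5]=30
step 2: P0: load  L0  ⟶  EIII  (L0)  txn=BusRd  M[L0]=60
step 3: P0: load  L0  ⟶  EIII  (L0)  txn=∅  M[L0]=60
step 4: P1: load  L0  ⟶  SSII  (L0)  txn=BusRd  M[L0]=60
step 5: P3: load  L0  ⟶  SSIS  (L0)  txn=BusRd  M[L0]=60
step 6: P1: store L0 := 17  ⟶  IMII  (L0)  txn=BusUpgr  M[L0]=60
step 7: P3: load  L0  ⟶  ISIS  (L0)  txn=BusRd+Flush  M[L0]=17
step 8: P1: store L0 := 40  ⟶  IMII  (L0)  txn=BusUpgr  M[L0]=17
step 9: P2: load  L0  ⟶  ISSI  (L0)  txn=BusRd+Flush  M[L0]=40
step 10: P3: store L5 := 13  ⟶  IIIM  (L5)  txn=BusRdX  M[L5]=30
step 11: P1: store L0 := 79  ⟶  IMII  (L0)  txn=BusUpgr  M[L0]=40
step 12: P0: store L3 := 32  ⟶  MIII  (L3)  txn=BusRdX  M[L3]=0
step 13: P0: load  L4  ⟶  EIII  (L4)  txn=BusRd  M[L4]=60
step 14: P1: load  L0  ⟶  IMII  (L0)  txn=∅  M[L0]=40
step 15: P0: load  L0  ⟶  SSII  (L0)  txn=BusRd+Flush  M[L0]=79
step 16: P0: load  L0  ⟶  SSII  (L0)  txn=∅  M[L0]=79
step 17: P3: load  L0  ⟶  SSIS  (L0)  txn=BusRd  M[L0]=79
step 18: P0: load  L3  ⟶  MIII  (L3)  txn=∅  M[L3]=0
step 19: P3: load  L3  ⟶  SIIS  (L3)  txn=BusRd+Flush  M[L3]=32
step 20: P3: load  L0  ⟶  SSIS  (L0)  txn=∅  M[L0]=79
step 21: P3: load  L3  ⟶  SIIS  (L3)  txn=∅  M[L3]=32
step 22: P2: load  L0  ⟶  SSSS  (L0)  txn=BusRd  M[L0]=79
step 23: P2: load  L0  ⟶  SSSS  (L0)  txn=∅  M[L0]=79
step 24: P0: load  L0  ⟶  SSSS  (L0)  txn=∅  M[L0]=79
step 25: P3: store L0 := 94  ⟶  IIIM  (L0)  txn=BusUpgr  M[L0]=79
step 26: P3: store L0 := 23  ⟶  IIIM  (L0)  txn=∅  M[L0]=79
step 27: P2: load  L0  ⟶  IISS  (L0)  txn=BusRd+Flush  M[L0]=23
step 28: P1: load  L2  ⟶  IEII  (L2)  txn=BusRd  M[L2]=0

state = I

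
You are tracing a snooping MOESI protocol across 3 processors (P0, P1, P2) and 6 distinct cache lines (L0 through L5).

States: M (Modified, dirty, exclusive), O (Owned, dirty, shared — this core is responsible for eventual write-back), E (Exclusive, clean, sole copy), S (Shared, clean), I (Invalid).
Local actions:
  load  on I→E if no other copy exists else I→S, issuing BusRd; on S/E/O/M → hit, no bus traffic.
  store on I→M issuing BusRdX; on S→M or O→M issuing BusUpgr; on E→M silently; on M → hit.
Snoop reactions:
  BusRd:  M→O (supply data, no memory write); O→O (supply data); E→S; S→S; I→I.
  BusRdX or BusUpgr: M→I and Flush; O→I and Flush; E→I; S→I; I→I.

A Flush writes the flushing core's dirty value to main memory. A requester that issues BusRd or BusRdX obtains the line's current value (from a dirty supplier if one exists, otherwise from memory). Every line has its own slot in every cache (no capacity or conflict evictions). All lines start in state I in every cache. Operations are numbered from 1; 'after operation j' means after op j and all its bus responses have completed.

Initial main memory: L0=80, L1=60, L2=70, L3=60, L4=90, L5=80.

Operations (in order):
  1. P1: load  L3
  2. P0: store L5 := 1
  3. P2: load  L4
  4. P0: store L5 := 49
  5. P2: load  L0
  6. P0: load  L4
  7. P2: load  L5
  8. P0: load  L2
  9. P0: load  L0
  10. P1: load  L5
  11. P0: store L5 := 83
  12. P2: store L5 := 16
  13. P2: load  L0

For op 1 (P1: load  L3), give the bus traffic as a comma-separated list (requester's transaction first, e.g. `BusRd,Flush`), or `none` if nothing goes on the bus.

  op1 P1: load  L3 → I/E/I on L3; bus BusRd; mem=60
  op2 P0: store L5 := 1 → M/I/I on L5; bus BusRdX; mem=80
  op3 P2: load  L4 → I/I/E on L4; bus BusRd; mem=90
  op4 P0: store L5 := 49 → M/I/I on L5; bus (none); mem=80
  op5 P2: load  L0 → I/I/E on L0; bus BusRd; mem=80
  op6 P0: load  L4 → S/I/S on L4; bus BusRd; mem=90
  op7 P2: load  L5 → O/I/S on L5; bus BusRd; mem=80
  op8 P0: load  L2 → E/I/I on L2; bus BusRd; mem=70
  op9 P0: load  L0 → S/I/S on L0; bus BusRd; mem=80
  op10 P1: load  L5 → O/S/S on L5; bus BusRd; mem=80
  op11 P0: store L5 := 83 → M/I/I on L5; bus BusUpgr; mem=80
  op12 P2: store L5 := 16 → I/I/M on L5; bus BusRdX Flush; mem=83
  op13 P2: load  L0 → S/I/S on L0; bus (none); mem=80

bus = BusRd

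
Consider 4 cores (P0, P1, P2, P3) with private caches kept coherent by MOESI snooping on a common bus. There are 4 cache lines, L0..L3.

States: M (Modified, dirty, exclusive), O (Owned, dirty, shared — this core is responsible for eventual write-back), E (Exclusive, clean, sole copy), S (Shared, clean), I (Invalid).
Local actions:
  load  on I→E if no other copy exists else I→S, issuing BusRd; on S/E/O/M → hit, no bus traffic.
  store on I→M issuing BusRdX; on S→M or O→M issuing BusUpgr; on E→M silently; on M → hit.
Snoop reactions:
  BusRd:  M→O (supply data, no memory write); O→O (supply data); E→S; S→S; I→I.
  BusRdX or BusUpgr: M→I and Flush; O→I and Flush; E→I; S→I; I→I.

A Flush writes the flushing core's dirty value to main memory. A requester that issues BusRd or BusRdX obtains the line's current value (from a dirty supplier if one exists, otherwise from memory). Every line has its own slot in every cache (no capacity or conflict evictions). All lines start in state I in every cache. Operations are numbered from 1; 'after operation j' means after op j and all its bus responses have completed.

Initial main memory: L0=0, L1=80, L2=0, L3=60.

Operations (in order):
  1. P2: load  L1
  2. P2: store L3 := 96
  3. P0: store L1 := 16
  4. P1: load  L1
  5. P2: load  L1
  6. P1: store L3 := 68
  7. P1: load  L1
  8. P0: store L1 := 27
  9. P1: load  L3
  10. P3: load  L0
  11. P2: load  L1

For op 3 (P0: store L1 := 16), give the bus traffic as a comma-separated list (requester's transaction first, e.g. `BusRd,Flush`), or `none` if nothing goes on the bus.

bus = BusRdX

step 1: P2: load  L1  ⟶  IIEI  (L1)  txn=BusRd  M[L1]=80
step 2: P2: store L3 := 96  ⟶  IIMI  (L3)  txn=BusRdX  M[L3]=60
step 3: P0: store L1 := 16  ⟶  MIII  (L1)  txn=BusRdX  M[L1]=80
step 4: P1: load  L1  ⟶  OSII  (L1)  txn=BusRd  M[L1]=80
step 5: P2: load  L1  ⟶  OSSI  (L1)  txn=BusRd  M[L1]=80
step 6: P1: store L3 := 68  ⟶  IMII  (L3)  txn=BusRdX+Flush  M[L3]=96
step 7: P1: load  L1  ⟶  OSSI  (L1)  txn=∅  M[L1]=80
step 8: P0: store L1 := 27  ⟶  MIII  (L1)  txn=BusUpgr  M[L1]=80
step 9: P1: load  L3  ⟶  IMII  (L3)  txn=∅  M[L3]=96
step 10: P3: load  L0  ⟶  IIIE  (L0)  txn=BusRd  M[L0]=0
step 11: P2: load  L1  ⟶  OISI  (L1)  txn=BusRd  M[L1]=80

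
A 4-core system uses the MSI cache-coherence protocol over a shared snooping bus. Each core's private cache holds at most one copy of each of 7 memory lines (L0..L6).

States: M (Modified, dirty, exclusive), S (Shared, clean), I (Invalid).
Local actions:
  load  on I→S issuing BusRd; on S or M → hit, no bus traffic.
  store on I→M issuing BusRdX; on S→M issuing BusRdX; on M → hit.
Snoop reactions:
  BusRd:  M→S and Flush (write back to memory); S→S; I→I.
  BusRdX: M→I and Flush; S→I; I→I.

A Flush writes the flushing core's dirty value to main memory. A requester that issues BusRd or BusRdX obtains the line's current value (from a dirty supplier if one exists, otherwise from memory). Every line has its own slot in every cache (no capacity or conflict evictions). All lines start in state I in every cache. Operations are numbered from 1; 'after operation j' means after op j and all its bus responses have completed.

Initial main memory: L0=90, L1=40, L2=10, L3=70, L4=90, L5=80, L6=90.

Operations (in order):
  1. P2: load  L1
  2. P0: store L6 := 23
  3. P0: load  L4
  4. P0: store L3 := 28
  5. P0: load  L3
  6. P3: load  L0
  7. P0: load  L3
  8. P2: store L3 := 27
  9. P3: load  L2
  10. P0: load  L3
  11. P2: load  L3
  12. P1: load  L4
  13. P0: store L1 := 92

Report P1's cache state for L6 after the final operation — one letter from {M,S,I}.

[1] P2: load  L1 | P0:I, P1:I, P2:S(40), P3:I | bus: BusRd
[2] P0: store L6 := 23 | P0:M(23), P1:I, P2:I, P3:I | bus: BusRdX
[3] P0: load  L4 | P0:S(90), P1:I, P2:I, P3:I | bus: BusRd
[4] P0: store L3 := 28 | P0:M(28), P1:I, P2:I, P3:I | bus: BusRdX
[5] P0: load  L3 | P0:M(28), P1:I, P2:I, P3:I | bus: none
[6] P3: load  L0 | P0:I, P1:I, P2:I, P3:S(90) | bus: BusRd
[7] P0: load  L3 | P0:M(28), P1:I, P2:I, P3:I | bus: none
[8] P2: store L3 := 27 | P0:I, P1:I, P2:M(27), P3:I | bus: BusRdX,Flush
[9] P3: load  L2 | P0:I, P1:I, P2:I, P3:S(10) | bus: BusRd
[10] P0: load  L3 | P0:S(27), P1:I, P2:S(27), P3:I | bus: BusRd,Flush
[11] P2: load  L3 | P0:S(27), P1:I, P2:S(27), P3:I | bus: none
[12] P1: load  L4 | P0:S(90), P1:S(90), P2:I, P3:I | bus: BusRd
[13] P0: store L1 := 92 | P0:M(92), P1:I, P2:I, P3:I | bus: BusRdX

state = I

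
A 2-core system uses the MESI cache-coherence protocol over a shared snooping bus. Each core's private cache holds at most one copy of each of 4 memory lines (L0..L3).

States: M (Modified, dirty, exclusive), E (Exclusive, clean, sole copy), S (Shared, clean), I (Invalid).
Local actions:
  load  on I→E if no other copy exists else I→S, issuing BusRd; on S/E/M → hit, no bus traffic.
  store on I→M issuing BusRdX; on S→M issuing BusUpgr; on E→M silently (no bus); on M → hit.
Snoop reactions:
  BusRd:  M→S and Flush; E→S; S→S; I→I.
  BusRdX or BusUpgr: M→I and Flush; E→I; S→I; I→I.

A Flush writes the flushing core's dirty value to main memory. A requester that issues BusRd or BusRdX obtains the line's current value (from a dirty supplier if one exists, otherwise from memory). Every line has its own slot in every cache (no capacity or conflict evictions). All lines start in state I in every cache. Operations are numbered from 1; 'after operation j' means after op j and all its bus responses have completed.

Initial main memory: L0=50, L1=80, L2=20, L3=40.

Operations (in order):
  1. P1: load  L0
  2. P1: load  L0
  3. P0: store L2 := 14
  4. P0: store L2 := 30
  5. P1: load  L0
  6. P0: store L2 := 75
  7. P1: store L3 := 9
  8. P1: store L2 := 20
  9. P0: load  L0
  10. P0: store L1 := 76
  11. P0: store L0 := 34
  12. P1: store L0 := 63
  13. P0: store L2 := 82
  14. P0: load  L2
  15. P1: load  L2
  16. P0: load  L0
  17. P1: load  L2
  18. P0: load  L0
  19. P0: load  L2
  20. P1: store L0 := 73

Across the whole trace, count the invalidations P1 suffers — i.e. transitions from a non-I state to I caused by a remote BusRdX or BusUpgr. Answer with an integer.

1. P1: load  L0  bus=[BusRd]  L0: P0=I P1=E  mem[L0]=50
2. P1: load  L0  bus=[-]  L0: P0=I P1=E  mem[L0]=50
3. P0: store L2 := 14  bus=[BusRdX]  L2: P0=M P1=I  mem[L2]=20
4. P0: store L2 := 30  bus=[-]  L2: P0=M P1=I  mem[L2]=20
5. P1: load  L0  bus=[-]  L0: P0=I P1=E  mem[L0]=50
6. P0: store L2 := 75  bus=[-]  L2: P0=M P1=I  mem[L2]=20
7. P1: store L3 := 9  bus=[BusRdX]  L3: P0=I P1=M  mem[L3]=40
8. P1: store L2 := 20  bus=[BusRdX,Flush]  L2: P0=I P1=M  mem[L2]=75
9. P0: load  L0  bus=[BusRd]  L0: P0=S P1=S  mem[L0]=50
10. P0: store L1 := 76  bus=[BusRdX]  L1: P0=M P1=I  mem[L1]=80
11. P0: store L0 := 34  bus=[BusUpgr]  L0: P0=M P1=I  mem[L0]=50
12. P1: store L0 := 63  bus=[BusRdX,Flush]  L0: P0=I P1=M  mem[L0]=34
13. P0: store L2 := 82  bus=[BusRdX,Flush]  L2: P0=M P1=I  mem[L2]=20
14. P0: load  L2  bus=[-]  L2: P0=M P1=I  mem[L2]=20
15. P1: load  L2  bus=[BusRd,Flush]  L2: P0=S P1=S  mem[L2]=82
16. P0: load  L0  bus=[BusRd,Flush]  L0: P0=S P1=S  mem[L0]=63
17. P1: load  L2  bus=[-]  L2: P0=S P1=S  mem[L2]=82
18. P0: load  L0  bus=[-]  L0: P0=S P1=S  mem[L0]=63
19. P0: load  L2  bus=[-]  L2: P0=S P1=S  mem[L2]=82
20. P1: store L0 := 73  bus=[BusUpgr]  L0: P0=I P1=M  mem[L0]=63

invalidations = 2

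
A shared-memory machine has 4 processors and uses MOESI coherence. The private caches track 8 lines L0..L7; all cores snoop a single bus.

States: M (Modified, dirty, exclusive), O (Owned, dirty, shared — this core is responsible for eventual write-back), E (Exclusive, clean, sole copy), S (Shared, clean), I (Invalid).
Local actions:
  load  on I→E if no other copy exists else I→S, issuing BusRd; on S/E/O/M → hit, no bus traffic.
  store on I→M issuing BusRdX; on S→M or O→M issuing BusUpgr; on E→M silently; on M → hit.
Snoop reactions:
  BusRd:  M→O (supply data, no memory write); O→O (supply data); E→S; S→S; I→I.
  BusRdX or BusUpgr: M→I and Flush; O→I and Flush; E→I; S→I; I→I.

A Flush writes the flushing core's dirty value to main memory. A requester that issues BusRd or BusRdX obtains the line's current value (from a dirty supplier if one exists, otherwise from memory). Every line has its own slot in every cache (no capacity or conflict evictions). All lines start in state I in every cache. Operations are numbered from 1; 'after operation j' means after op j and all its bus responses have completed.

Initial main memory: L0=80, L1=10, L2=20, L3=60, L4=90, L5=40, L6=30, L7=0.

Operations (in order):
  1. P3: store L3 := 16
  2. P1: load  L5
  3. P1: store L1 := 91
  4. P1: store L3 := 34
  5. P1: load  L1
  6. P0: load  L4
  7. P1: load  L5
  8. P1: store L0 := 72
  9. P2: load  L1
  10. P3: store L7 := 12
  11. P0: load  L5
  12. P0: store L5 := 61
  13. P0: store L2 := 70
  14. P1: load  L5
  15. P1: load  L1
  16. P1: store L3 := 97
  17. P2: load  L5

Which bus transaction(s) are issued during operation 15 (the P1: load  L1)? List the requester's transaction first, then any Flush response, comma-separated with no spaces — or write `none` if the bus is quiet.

bus = none

  op1 P3: store L3 := 16 → I/I/I/M on L3; bus BusRdX; mem=60
  op2 P1: load  L5 → I/E/I/I on L5; bus BusRd; mem=40
  op3 P1: store L1 := 91 → I/M/I/I on L1; bus BusRdX; mem=10
  op4 P1: store L3 := 34 → I/M/I/I on L3; bus BusRdX Flush; mem=16
  op5 P1: load  L1 → I/M/I/I on L1; bus (none); mem=10
  op6 P0: load  L4 → E/I/I/I on L4; bus BusRd; mem=90
  op7 P1: load  L5 → I/E/I/I on L5; bus (none); mem=40
  op8 P1: store L0 := 72 → I/M/I/I on L0; bus BusRdX; mem=80
  op9 P2: load  L1 → I/O/S/I on L1; bus BusRd; mem=10
  op10 P3: store L7 := 12 → I/I/I/M on L7; bus BusRdX; mem=0
  op11 P0: load  L5 → S/S/I/I on L5; bus BusRd; mem=40
  op12 P0: store L5 := 61 → M/I/I/I on L5; bus BusUpgr; mem=40
  op13 P0: store L2 := 70 → M/I/I/I on L2; bus BusRdX; mem=20
  op14 P1: load  L5 → O/S/I/I on L5; bus BusRd; mem=40
  op15 P1: load  L1 → I/O/S/I on L1; bus (none); mem=10
  op16 P1: store L3 := 97 → I/M/I/I on L3; bus (none); mem=16
  op17 P2: load  L5 → O/S/S/I on L5; bus BusRd; mem=40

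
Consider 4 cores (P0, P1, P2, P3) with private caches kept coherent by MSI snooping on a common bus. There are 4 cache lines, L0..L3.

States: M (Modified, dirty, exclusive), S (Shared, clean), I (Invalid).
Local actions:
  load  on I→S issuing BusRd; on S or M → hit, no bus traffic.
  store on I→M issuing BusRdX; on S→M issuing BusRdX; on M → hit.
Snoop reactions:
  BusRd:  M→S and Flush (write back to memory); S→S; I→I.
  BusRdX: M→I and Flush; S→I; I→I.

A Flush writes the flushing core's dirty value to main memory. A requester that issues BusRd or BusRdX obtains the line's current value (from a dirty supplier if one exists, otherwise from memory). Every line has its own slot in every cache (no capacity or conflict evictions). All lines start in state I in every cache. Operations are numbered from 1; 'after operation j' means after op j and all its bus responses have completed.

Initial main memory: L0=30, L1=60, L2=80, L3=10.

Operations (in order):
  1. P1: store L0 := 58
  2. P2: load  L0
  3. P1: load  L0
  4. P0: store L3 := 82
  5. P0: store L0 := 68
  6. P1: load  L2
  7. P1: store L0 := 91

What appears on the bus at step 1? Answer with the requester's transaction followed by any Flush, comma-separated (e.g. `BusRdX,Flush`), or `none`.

1. P1: store L0 := 58  bus=[BusRdX]  L0: P0=I P1=M P2=I P3=I  mem[L0]=30
2. P2: load  L0  bus=[BusRd,Flush]  L0: P0=I P1=S P2=S P3=I  mem[L0]=58
3. P1: load  L0  bus=[-]  L0: P0=I P1=S P2=S P3=I  mem[L0]=58
4. P0: store L3 := 82  bus=[BusRdX]  L3: P0=M P1=I P2=I P3=I  mem[L3]=10
5. P0: store L0 := 68  bus=[BusRdX]  L0: P0=M P1=I P2=I P3=I  mem[L0]=58
6. P1: load  L2  bus=[BusRd]  L2: P0=I P1=S P2=I P3=I  mem[L2]=80
7. P1: store L0 := 91  bus=[BusRdX,Flush]  L0: P0=I P1=M P2=I P3=I  mem[L0]=68

bus = BusRdX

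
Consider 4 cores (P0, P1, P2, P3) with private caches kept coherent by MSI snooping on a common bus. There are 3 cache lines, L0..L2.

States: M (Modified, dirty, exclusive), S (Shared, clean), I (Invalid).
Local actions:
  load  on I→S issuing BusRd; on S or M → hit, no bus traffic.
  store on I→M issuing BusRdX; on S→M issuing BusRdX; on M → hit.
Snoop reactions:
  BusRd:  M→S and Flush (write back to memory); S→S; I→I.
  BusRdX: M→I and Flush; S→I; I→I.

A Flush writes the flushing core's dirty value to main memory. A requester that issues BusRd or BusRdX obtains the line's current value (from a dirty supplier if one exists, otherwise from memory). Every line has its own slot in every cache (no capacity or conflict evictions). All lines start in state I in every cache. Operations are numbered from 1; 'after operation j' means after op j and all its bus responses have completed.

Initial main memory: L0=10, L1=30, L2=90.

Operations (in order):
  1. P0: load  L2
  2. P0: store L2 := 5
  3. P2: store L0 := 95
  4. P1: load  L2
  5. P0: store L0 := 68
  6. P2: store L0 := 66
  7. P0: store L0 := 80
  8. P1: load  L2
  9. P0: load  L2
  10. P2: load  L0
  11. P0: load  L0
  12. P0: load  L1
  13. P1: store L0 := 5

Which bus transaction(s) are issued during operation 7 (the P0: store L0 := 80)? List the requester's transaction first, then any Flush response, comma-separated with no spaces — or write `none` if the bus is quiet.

bus = BusRdX,Flush

step 1: P0: load  L2  ⟶  SIII  (L2)  txn=BusRd  M[L2]=90
step 2: P0: store L2 := 5  ⟶  MIII  (L2)  txn=BusRdX  M[L2]=90
step 3: P2: store L0 := 95  ⟶  IIMI  (L0)  txn=BusRdX  M[L0]=10
step 4: P1: load  L2  ⟶  SSII  (L2)  txn=BusRd+Flush  M[L2]=5
step 5: P0: store L0 := 68  ⟶  MIII  (L0)  txn=BusRdX+Flush  M[L0]=95
step 6: P2: store L0 := 66  ⟶  IIMI  (L0)  txn=BusRdX+Flush  M[L0]=68
step 7: P0: store L0 := 80  ⟶  MIII  (L0)  txn=BusRdX+Flush  M[L0]=66
step 8: P1: load  L2  ⟶  SSII  (L2)  txn=∅  M[L2]=5
step 9: P0: load  L2  ⟶  SSII  (L2)  txn=∅  M[L2]=5
step 10: P2: load  L0  ⟶  SISI  (L0)  txn=BusRd+Flush  M[L0]=80
step 11: P0: load  L0  ⟶  SISI  (L0)  txn=∅  M[L0]=80
step 12: P0: load  L1  ⟶  SIII  (L1)  txn=BusRd  M[L1]=30
step 13: P1: store L0 := 5  ⟶  IMII  (L0)  txn=BusRdX  M[L0]=80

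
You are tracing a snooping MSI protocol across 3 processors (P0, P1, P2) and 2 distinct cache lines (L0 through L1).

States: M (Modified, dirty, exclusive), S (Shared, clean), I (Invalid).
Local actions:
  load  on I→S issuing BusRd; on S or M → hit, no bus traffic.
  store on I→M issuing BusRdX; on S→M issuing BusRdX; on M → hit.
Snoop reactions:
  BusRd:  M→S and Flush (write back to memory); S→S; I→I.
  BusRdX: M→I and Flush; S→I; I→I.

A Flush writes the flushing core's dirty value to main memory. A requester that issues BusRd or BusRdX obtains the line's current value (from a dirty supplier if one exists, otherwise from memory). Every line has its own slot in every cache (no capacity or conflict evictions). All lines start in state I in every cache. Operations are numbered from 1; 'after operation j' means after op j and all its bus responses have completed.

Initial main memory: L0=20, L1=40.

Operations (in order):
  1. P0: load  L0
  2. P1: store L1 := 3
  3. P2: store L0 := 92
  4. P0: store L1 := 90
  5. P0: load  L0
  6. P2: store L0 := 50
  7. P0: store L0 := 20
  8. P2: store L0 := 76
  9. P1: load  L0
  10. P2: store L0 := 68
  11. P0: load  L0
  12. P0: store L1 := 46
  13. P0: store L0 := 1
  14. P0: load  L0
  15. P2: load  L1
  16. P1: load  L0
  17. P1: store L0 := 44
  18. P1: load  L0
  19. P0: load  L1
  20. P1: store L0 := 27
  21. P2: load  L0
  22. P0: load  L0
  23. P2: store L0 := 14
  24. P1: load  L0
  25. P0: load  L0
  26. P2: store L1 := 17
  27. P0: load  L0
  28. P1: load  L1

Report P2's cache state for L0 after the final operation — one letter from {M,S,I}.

1. P0: load  L0  bus=[BusRd]  L0: P0=S P1=I P2=I  mem[L0]=20
2. P1: store L1 := 3  bus=[BusRdX]  L1: P0=I P1=M P2=I  mem[L1]=40
3. P2: store L0 := 92  bus=[BusRdX]  L0: P0=I P1=I P2=M  mem[L0]=20
4. P0: store L1 := 90  bus=[BusRdX,Flush]  L1: P0=M P1=I P2=I  mem[L1]=3
5. P0: load  L0  bus=[BusRd,Flush]  L0: P0=S P1=I P2=S  mem[L0]=92
6. P2: store L0 := 50  bus=[BusRdX]  L0: P0=I P1=I P2=M  mem[L0]=92
7. P0: store L0 := 20  bus=[BusRdX,Flush]  L0: P0=M P1=I P2=I  mem[L0]=50
8. P2: store L0 := 76  bus=[BusRdX,Flush]  L0: P0=I P1=I P2=M  mem[L0]=20
9. P1: load  L0  bus=[BusRd,Flush]  L0: P0=I P1=S P2=S  mem[L0]=76
10. P2: store L0 := 68  bus=[BusRdX]  L0: P0=I P1=I P2=M  mem[L0]=76
11. P0: load  L0  bus=[BusRd,Flush]  L0: P0=S P1=I P2=S  mem[L0]=68
12. P0: store L1 := 46  bus=[-]  L1: P0=M P1=I P2=I  mem[L1]=3
13. P0: store L0 := 1  bus=[BusRdX]  L0: P0=M P1=I P2=I  mem[L0]=68
14. P0: load  L0  bus=[-]  L0: P0=M P1=I P2=I  mem[L0]=68
15. P2: load  L1  bus=[BusRd,Flush]  L1: P0=S P1=I P2=S  mem[L1]=46
16. P1: load  L0  bus=[BusRd,Flush]  L0: P0=S P1=S P2=I  mem[L0]=1
17. P1: store L0 := 44  bus=[BusRdX]  L0: P0=I P1=M P2=I  mem[L0]=1
18. P1: load  L0  bus=[-]  L0: P0=I P1=M P2=I  mem[L0]=1
19. P0: load  L1  bus=[-]  L1: P0=S P1=I P2=S  mem[L1]=46
20. P1: store L0 := 27  bus=[-]  L0: P0=I P1=M P2=I  mem[L0]=1
21. P2: load  L0  bus=[BusRd,Flush]  L0: P0=I P1=S P2=S  mem[L0]=27
22. P0: load  L0  bus=[BusRd]  L0: P0=S P1=S P2=S  mem[L0]=27
23. P2: store L0 := 14  bus=[BusRdX]  L0: P0=I P1=I P2=M  mem[L0]=27
24. P1: load  L0  bus=[BusRd,Flush]  L0: P0=I P1=S P2=S  mem[L0]=14
25. P0: load  L0  bus=[BusRd]  L0: P0=S P1=S P2=S  mem[L0]=14
26. P2: store L1 := 17  bus=[BusRdX]  L1: P0=I P1=I P2=M  mem[L1]=46
27. P0: load  L0  bus=[-]  L0: P0=S P1=S P2=S  mem[L0]=14
28. P1: load  L1  bus=[BusRd,Flush]  L1: P0=I P1=S P2=S  mem[L1]=17

state = S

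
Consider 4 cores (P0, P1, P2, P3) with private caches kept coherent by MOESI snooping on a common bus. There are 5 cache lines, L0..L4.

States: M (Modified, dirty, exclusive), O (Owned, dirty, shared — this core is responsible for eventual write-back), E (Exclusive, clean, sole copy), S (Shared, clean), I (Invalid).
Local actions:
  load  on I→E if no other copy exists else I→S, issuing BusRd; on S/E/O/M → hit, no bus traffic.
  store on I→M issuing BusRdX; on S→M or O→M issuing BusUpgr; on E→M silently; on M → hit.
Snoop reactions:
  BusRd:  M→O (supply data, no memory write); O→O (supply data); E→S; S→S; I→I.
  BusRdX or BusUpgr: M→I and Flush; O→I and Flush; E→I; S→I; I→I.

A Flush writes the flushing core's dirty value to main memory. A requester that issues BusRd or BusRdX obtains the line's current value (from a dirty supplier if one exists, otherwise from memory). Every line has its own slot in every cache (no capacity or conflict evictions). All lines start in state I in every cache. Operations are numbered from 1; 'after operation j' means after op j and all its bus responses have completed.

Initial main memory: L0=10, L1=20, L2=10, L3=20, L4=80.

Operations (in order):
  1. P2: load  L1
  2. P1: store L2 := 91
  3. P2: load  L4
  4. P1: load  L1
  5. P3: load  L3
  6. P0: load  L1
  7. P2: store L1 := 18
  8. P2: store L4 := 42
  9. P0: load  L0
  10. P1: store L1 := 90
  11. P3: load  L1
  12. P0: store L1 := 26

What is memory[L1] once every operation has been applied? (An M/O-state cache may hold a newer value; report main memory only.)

1. P2: load  L1  bus=[BusRd]  L1: P0=I P1=I P2=E P3=I  mem[L1]=20
2. P1: store L2 := 91  bus=[BusRdX]  L2: P0=I P1=M P2=I P3=I  mem[L2]=10
3. P2: load  L4  bus=[BusRd]  L4: P0=I P1=I P2=E P3=I  mem[L4]=80
4. P1: load  L1  bus=[BusRd]  L1: P0=I P1=S P2=S P3=I  mem[L1]=20
5. P3: load  L3  bus=[BusRd]  L3: P0=I P1=I P2=I P3=E  mem[L3]=20
6. P0: load  L1  bus=[BusRd]  L1: P0=S P1=S P2=S P3=I  mem[L1]=20
7. P2: store L1 := 18  bus=[BusUpgr]  L1: P0=I P1=I P2=M P3=I  mem[L1]=20
8. P2: store L4 := 42  bus=[-]  L4: P0=I P1=I P2=M P3=I  mem[L4]=80
9. P0: load  L0  bus=[BusRd]  L0: P0=E P1=I P2=I P3=I  mem[L0]=10
10. P1: store L1 := 90  bus=[BusRdX,Flush]  L1: P0=I P1=M P2=I P3=I  mem[L1]=18
11. P3: load  L1  bus=[BusRd]  L1: P0=I P1=O P2=I P3=S  mem[L1]=18
12. P0: store L1 := 26  bus=[BusRdX,Flush]  L1: P0=M P1=I P2=I P3=I  mem[L1]=90

memory[L1] = 90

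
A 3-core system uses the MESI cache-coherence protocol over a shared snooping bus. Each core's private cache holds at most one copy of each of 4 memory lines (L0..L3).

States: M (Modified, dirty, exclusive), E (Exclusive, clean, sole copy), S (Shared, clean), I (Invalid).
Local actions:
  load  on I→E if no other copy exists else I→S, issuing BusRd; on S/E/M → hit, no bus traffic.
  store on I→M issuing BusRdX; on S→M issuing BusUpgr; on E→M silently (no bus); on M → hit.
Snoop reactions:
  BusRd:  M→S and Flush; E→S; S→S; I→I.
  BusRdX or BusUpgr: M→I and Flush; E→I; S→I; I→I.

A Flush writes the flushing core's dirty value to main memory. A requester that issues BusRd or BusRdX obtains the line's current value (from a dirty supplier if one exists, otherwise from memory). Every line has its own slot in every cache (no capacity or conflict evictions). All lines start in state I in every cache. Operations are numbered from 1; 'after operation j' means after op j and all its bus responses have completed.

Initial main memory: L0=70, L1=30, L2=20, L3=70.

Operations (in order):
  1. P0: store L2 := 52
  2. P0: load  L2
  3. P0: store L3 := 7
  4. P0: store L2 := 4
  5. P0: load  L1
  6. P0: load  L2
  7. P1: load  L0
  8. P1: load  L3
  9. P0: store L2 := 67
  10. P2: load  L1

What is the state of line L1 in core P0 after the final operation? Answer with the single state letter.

[1] P0: store L2 := 52 | P0:M(52), P1:I, P2:I | bus: BusRdX
[2] P0: load  L2 | P0:M(52), P1:I, P2:I | bus: none
[3] P0: store L3 := 7 | P0:M(7), P1:I, P2:I | bus: BusRdX
[4] P0: store L2 := 4 | P0:M(4), P1:I, P2:I | bus: none
[5] P0: load  L1 | P0:E(30), P1:I, P2:I | bus: BusRd
[6] P0: load  L2 | P0:M(4), P1:I, P2:I | bus: none
[7] P1: load  L0 | P0:I, P1:E(70), P2:I | bus: BusRd
[8] P1: load  L3 | P0:S(7), P1:S(7), P2:I | bus: BusRd,Flush
[9] P0: store L2 := 67 | P0:M(67), P1:I, P2:I | bus: none
[10] P2: load  L1 | P0:S(30), P1:I, P2:S(30) | bus: BusRd

state = S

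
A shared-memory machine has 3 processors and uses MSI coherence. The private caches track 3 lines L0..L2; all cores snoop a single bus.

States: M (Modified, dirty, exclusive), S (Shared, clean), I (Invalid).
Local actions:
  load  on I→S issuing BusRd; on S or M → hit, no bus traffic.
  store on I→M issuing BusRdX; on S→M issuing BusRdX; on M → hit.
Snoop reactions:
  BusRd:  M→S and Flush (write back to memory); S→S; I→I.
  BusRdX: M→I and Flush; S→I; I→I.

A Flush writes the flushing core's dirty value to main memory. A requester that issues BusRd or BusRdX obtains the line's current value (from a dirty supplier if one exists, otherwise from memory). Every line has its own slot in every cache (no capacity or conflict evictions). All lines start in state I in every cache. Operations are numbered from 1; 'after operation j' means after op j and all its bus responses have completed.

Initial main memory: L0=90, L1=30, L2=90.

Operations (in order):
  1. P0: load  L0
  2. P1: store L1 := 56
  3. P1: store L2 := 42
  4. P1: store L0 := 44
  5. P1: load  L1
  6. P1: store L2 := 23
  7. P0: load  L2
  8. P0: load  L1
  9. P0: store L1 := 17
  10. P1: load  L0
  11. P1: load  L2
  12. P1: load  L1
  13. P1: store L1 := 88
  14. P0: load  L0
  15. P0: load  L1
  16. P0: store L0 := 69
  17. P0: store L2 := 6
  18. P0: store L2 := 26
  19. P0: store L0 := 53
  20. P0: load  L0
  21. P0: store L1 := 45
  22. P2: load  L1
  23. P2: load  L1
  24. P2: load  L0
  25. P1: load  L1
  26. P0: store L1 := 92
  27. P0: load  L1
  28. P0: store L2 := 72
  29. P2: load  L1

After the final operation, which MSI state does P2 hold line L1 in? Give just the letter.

state = S

step 1: P0: load  L0  ⟶  SII  (L0)  txn=BusRd  M[L0]=90
step 2: P1: store L1 := 56  ⟶  IMI  (L1)  txn=BusRdX  M[L1]=30
step 3: P1: store L2 := 42  ⟶  IMI  (L2)  txn=BusRdX  M[L2]=90
step 4: P1: store L0 := 44  ⟶  IMI  (L0)  txn=BusRdX  M[L0]=90
step 5: P1: load  L1  ⟶  IMI  (L1)  txn=∅  M[L1]=30
step 6: P1: store L2 := 23  ⟶  IMI  (L2)  txn=∅  M[L2]=90
step 7: P0: load  L2  ⟶  SSI  (L2)  txn=BusRd+Flush  M[L2]=23
step 8: P0: load  L1  ⟶  SSI  (L1)  txn=BusRd+Flush  M[L1]=56
step 9: P0: store L1 := 17  ⟶  MII  (L1)  txn=BusRdX  M[L1]=56
step 10: P1: load  L0  ⟶  IMI  (L0)  txn=∅  M[L0]=90
step 11: P1: load  L2  ⟶  SSI  (L2)  txn=∅  M[L2]=23
step 12: P1: load  L1  ⟶  SSI  (L1)  txn=BusRd+Flush  M[L1]=17
step 13: P1: store L1 := 88  ⟶  IMI  (L1)  txn=BusRdX  M[L1]=17
step 14: P0: load  L0  ⟶  SSI  (L0)  txn=BusRd+Flush  M[L0]=44
step 15: P0: load  L1  ⟶  SSI  (L1)  txn=BusRd+Flush  M[L1]=88
step 16: P0: store L0 := 69  ⟶  MII  (L0)  txn=BusRdX  M[L0]=44
step 17: P0: store L2 := 6  ⟶  MII  (L2)  txn=BusRdX  M[L2]=23
step 18: P0: store L2 := 26  ⟶  MII  (L2)  txn=∅  M[L2]=23
step 19: P0: store L0 := 53  ⟶  MII  (L0)  txn=∅  M[L0]=44
step 20: P0: load  L0  ⟶  MII  (L0)  txn=∅  M[L0]=44
step 21: P0: store L1 := 45  ⟶  MII  (L1)  txn=BusRdX  M[L1]=88
step 22: P2: load  L1  ⟶  SIS  (L1)  txn=BusRd+Flush  M[L1]=45
step 23: P2: load  L1  ⟶  SIS  (L1)  txn=∅  M[L1]=45
step 24: P2: load  L0  ⟶  SIS  (L0)  txn=BusRd+Flush  M[L0]=53
step 25: P1: load  L1  ⟶  SSS  (L1)  txn=BusRd  M[L1]=45
step 26: P0: store L1 := 92  ⟶  MII  (L1)  txn=BusRdX  M[L1]=45
step 27: P0: load  L1  ⟶  MII  (L1)  txn=∅  M[L1]=45
step 28: P0: store L2 := 72  ⟶  MII  (L2)  txn=∅  M[L2]=23
step 29: P2: load  L1  ⟶  SIS  (L1)  txn=BusRd+Flush  M[L1]=92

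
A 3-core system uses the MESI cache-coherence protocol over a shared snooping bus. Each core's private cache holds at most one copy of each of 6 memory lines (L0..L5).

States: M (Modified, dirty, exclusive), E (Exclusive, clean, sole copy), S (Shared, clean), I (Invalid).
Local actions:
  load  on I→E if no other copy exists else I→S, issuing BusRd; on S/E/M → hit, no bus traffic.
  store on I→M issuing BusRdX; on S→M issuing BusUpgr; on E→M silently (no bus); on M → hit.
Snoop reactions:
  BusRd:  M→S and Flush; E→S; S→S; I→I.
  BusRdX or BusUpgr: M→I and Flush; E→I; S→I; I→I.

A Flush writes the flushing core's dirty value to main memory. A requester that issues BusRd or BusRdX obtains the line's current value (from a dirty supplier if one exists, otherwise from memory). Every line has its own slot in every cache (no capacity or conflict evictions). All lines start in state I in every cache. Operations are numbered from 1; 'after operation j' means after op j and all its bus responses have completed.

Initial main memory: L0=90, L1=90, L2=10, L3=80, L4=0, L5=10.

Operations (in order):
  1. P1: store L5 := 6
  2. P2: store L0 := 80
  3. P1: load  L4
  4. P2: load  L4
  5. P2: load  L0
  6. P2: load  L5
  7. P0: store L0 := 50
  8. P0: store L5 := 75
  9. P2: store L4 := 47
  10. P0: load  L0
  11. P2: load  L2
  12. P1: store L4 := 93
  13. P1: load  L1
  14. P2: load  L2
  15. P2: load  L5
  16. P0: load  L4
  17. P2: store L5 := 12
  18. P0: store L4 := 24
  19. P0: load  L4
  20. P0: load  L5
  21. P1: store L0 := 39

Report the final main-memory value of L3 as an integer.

memory[L3] = 80

step 1: P1: store L5 := 6  ⟶  IMI  (L5)  txn=BusRdX  M[L5]=10
step 2: P2: store L0 := 80  ⟶  IIM  (L0)  txn=BusRdX  M[L0]=90
step 3: P1: load  L4  ⟶  IEI  (L4)  txn=BusRd  M[L4]=0
step 4: P2: load  L4  ⟶  ISS  (L4)  txn=BusRd  M[L4]=0
step 5: P2: load  L0  ⟶  IIM  (L0)  txn=∅  M[L0]=90
step 6: P2: load  L5  ⟶  ISS  (L5)  txn=BusRd+Flush  M[L5]=6
step 7: P0: store L0 := 50  ⟶  MII  (L0)  txn=BusRdX+Flush  M[L0]=80
step 8: P0: store L5 := 75  ⟶  MII  (L5)  txn=BusRdX  M[L5]=6
step 9: P2: store L4 := 47  ⟶  IIM  (L4)  txn=BusUpgr  M[L4]=0
step 10: P0: load  L0  ⟶  MII  (L0)  txn=∅  M[L0]=80
step 11: P2: load  L2  ⟶  IIE  (L2)  txn=BusRd  M[L2]=10
step 12: P1: store L4 := 93  ⟶  IMI  (L4)  txn=BusRdX+Flush  M[L4]=47
step 13: P1: load  L1  ⟶  IEI  (L1)  txn=BusRd  M[L1]=90
step 14: P2: load  L2  ⟶  IIE  (L2)  txn=∅  M[L2]=10
step 15: P2: load  L5  ⟶  SIS  (L5)  txn=BusRd+Flush  M[L5]=75
step 16: P0: load  L4  ⟶  SSI  (L4)  txn=BusRd+Flush  M[L4]=93
step 17: P2: store L5 := 12  ⟶  IIM  (L5)  txn=BusUpgr  M[L5]=75
step 18: P0: store L4 := 24  ⟶  MII  (L4)  txn=BusUpgr  M[L4]=93
step 19: P0: load  L4  ⟶  MII  (L4)  txn=∅  M[L4]=93
step 20: P0: load  L5  ⟶  SIS  (L5)  txn=BusRd+Flush  M[L5]=12
step 21: P1: store L0 := 39  ⟶  IMI  (L0)  txn=BusRdX+Flush  M[L0]=50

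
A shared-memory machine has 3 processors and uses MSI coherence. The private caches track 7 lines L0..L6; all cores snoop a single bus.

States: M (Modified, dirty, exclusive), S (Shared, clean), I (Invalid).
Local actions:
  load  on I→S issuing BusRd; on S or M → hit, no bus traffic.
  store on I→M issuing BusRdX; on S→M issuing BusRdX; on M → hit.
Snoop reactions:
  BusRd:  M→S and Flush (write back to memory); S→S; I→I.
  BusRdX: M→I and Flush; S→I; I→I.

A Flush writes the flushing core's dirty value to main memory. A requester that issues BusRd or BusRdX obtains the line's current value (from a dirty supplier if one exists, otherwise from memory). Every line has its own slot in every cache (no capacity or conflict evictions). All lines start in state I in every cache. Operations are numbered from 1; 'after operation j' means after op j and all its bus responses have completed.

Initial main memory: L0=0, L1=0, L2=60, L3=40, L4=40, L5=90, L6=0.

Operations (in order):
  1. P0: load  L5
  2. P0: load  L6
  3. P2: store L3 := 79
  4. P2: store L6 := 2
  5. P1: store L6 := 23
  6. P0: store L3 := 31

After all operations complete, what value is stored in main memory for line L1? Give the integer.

memory[L1] = 0

step 1: P0: load  L5  ⟶  SII  (L5)  txn=BusRd  M[L5]=90
step 2: P0: load  L6  ⟶  SII  (L6)  txn=BusRd  M[L6]=0
step 3: P2: store L3 := 79  ⟶  IIM  (L3)  txn=BusRdX  M[L3]=40
step 4: P2: store L6 := 2  ⟶  IIM  (L6)  txn=BusRdX  M[L6]=0
step 5: P1: store L6 := 23  ⟶  IMI  (L6)  txn=BusRdX+Flush  M[L6]=2
step 6: P0: store L3 := 31  ⟶  MII  (L3)  txn=BusRdX+Flush  M[L3]=79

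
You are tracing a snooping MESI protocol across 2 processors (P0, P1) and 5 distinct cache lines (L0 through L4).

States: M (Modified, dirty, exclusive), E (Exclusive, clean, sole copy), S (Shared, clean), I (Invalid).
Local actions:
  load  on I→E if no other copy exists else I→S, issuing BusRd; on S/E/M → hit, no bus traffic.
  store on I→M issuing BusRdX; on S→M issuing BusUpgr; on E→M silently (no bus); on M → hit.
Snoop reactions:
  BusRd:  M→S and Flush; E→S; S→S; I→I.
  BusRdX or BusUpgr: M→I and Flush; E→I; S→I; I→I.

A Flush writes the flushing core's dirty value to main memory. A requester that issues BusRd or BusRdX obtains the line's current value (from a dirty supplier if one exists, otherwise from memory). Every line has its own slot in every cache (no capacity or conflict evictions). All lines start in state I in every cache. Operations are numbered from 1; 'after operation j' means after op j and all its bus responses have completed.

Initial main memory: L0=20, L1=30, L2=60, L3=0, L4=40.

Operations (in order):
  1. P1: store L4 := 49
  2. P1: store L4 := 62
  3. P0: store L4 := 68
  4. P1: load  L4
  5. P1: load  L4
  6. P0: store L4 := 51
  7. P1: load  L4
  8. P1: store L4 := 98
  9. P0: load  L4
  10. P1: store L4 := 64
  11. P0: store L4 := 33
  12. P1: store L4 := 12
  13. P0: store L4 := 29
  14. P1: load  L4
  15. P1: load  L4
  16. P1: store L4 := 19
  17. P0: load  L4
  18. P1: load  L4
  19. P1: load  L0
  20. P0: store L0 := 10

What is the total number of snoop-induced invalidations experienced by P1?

invalidations = 5

  op1 P1: store L4 := 49 → I/M on L4; bus BusRdX; mem=40
  op2 P1: store L4 := 62 → I/M on L4; bus (none); mem=40
  op3 P0: store L4 := 68 → M/I on L4; bus BusRdX Flush; mem=62
  op4 P1: load  L4 → S/S on L4; bus BusRd Flush; mem=68
  op5 P1: load  L4 → S/S on L4; bus (none); mem=68
  op6 P0: store L4 := 51 → M/I on L4; bus BusUpgr; mem=68
  op7 P1: load  L4 → S/S on L4; bus BusRd Flush; mem=51
  op8 P1: store L4 := 98 → I/M on L4; bus BusUpgr; mem=51
  op9 P0: load  L4 → S/S on L4; bus BusRd Flush; mem=98
  op10 P1: store L4 := 64 → I/M on L4; bus BusUpgr; mem=98
  op11 P0: store L4 := 33 → M/I on L4; bus BusRdX Flush; mem=64
  op12 P1: store L4 := 12 → I/M on L4; bus BusRdX Flush; mem=33
  op13 P0: store L4 := 29 → M/I on L4; bus BusRdX Flush; mem=12
  op14 P1: load  L4 → S/S on L4; bus BusRd Flush; mem=29
  op15 P1: load  L4 → S/S on L4; bus (none); mem=29
  op16 P1: store L4 := 19 → I/M on L4; bus BusUpgr; mem=29
  op17 P0: load  L4 → S/S on L4; bus BusRd Flush; mem=19
  op18 P1: load  L4 → S/S on L4; bus (none); mem=19
  op19 P1: load  L0 → I/E on L0; bus BusRd; mem=20
  op20 P0: store L0 := 10 → M/I on L0; bus BusRdX; mem=20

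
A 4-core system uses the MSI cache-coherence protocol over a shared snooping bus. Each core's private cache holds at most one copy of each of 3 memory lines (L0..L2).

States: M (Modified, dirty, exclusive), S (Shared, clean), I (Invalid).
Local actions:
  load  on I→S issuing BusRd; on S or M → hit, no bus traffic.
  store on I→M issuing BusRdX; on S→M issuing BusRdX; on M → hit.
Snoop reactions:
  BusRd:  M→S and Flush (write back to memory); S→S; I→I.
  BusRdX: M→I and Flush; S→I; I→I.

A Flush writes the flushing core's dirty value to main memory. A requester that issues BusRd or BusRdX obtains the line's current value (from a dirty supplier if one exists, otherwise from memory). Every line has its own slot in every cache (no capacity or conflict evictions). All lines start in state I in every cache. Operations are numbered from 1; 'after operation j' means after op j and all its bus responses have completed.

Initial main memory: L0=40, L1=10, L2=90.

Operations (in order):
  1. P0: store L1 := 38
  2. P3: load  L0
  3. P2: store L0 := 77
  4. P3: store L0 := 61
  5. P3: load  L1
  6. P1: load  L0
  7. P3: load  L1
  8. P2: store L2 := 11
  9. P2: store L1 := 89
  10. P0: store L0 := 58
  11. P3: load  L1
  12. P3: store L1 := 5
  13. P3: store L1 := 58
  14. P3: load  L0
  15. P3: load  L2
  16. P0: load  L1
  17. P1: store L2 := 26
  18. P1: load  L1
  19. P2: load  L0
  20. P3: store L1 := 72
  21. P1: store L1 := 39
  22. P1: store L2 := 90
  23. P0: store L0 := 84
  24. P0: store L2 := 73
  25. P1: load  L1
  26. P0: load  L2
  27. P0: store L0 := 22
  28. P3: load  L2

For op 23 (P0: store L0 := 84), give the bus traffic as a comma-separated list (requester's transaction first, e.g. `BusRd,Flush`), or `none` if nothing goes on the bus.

bus = BusRdX

step 1: P0: store L1 := 38  ⟶  MIII  (L1)  txn=BusRdX  M[L1]=10
step 2: P3: load  L0  ⟶  IIIS  (L0)  txn=BusRd  M[L0]=40
step 3: P2: store L0 := 77  ⟶  IIMI  (L0)  txn=BusRdX  M[L0]=40
step 4: P3: store L0 := 61  ⟶  IIIM  (L0)  txn=BusRdX+Flush  M[L0]=77
step 5: P3: load  L1  ⟶  SIIS  (L1)  txn=BusRd+Flush  M[L1]=38
step 6: P1: load  L0  ⟶  ISIS  (L0)  txn=BusRd+Flush  M[L0]=61
step 7: P3: load  L1  ⟶  SIIS  (L1)  txn=∅  M[L1]=38
step 8: P2: store L2 := 11  ⟶  IIMI  (L2)  txn=BusRdX  M[L2]=90
step 9: P2: store L1 := 89  ⟶  IIMI  (L1)  txn=BusRdX  M[L1]=38
step 10: P0: store L0 := 58  ⟶  MIII  (L0)  txn=BusRdX  M[L0]=61
step 11: P3: load  L1  ⟶  IISS  (L1)  txn=BusRd+Flush  M[L1]=89
step 12: P3: store L1 := 5  ⟶  IIIM  (L1)  txn=BusRdX  M[L1]=89
step 13: P3: store L1 := 58  ⟶  IIIM  (L1)  txn=∅  M[L1]=89
step 14: P3: load  L0  ⟶  SIIS  (L0)  txn=BusRd+Flush  M[L0]=58
step 15: P3: load  L2  ⟶  IISS  (L2)  txn=BusRd+Flush  M[L2]=11
step 16: P0: load  L1  ⟶  SIIS  (L1)  txn=BusRd+Flush  M[L1]=58
step 17: P1: store L2 := 26  ⟶  IMII  (L2)  txn=BusRdX  M[L2]=11
step 18: P1: load  L1  ⟶  SSIS  (L1)  txn=BusRd  M[L1]=58
step 19: P2: load  L0  ⟶  SISS  (L0)  txn=BusRd  M[L0]=58
step 20: P3: store L1 := 72  ⟶  IIIM  (L1)  txn=BusRdX  M[L1]=58
step 21: P1: store L1 := 39  ⟶  IMII  (L1)  txn=BusRdX+Flush  M[L1]=72
step 22: P1: store L2 := 90  ⟶  IMII  (L2)  txn=∅  M[L2]=11
step 23: P0: store L0 := 84  ⟶  MIII  (L0)  txn=BusRdX  M[L0]=58
step 24: P0: store L2 := 73  ⟶  MIII  (L2)  txn=BusRdX+Flush  M[L2]=90
step 25: P1: load  L1  ⟶  IMII  (L1)  txn=∅  M[L1]=72
step 26: P0: load  L2  ⟶  MIII  (L2)  txn=∅  M[L2]=90
step 27: P0: store L0 := 22  ⟶  MIII  (L0)  txn=∅  M[L0]=58
step 28: P3: load  L2  ⟶  SIIS  (L2)  txn=BusRd+Flush  M[L2]=73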